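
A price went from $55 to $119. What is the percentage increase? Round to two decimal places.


Find the absolute change:
|119 - 55| = 64
Divide by original and multiply by 100:
64 / 55 x 100 = 116.3636...% ≈ 116.36%

116.36%


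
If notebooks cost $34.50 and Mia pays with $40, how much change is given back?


Start with the amount paid:
$40
Subtract the price:
$40 - $34.50 = $5.50

$5.50


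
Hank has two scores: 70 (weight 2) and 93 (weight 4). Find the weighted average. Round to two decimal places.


Weighted sum:
2 x 70 + 4 x 93 = 512
Total weight:
2 + 4 = 6
Weighted average:
512 / 6 = 85.3333... ≈ 85.33

85.33


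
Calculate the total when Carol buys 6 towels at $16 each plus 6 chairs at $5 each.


Cost of towels:
6 x $16 = $96
Cost of chairs:
6 x $5 = $30
Add both:
$96 + $30 = $126

$126


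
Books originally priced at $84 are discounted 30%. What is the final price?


Calculate the discount amount:
30% of $84 = $25.20
Subtract from original:
$84 - $25.20 = $58.80

$58.80


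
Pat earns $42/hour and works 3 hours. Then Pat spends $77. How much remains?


Calculate earnings:
3 x $42 = $126
Subtract spending:
$126 - $77 = $49

$49


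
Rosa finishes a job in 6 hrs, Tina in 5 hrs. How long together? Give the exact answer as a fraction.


Rosa's rate: 1/6 of the job per hour
Tina's rate: 1/5 of the job per hour
Combined rate: 1/6 + 1/5 = 11/30 per hour
Time = 1 / (11/30) = 30/11 hours (≈ 2.73 hours)

30/11 hours


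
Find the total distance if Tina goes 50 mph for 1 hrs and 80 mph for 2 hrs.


Leg 1 distance:
50 x 1 = 50 miles
Leg 2 distance:
80 x 2 = 160 miles
Total distance:
50 + 160 = 210 miles

210 miles


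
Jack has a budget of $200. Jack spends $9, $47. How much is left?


Add up expenses:
$9 + $47 = $56
Subtract from budget:
$200 - $56 = $144

$144


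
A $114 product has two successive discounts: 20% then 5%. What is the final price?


First discount:
20% of $114 = $22.80
Price after first discount:
$114 - $22.80 = $91.20
Second discount:
5% of $91.20 = $4.56
Final price:
$91.20 - $4.56 = $86.64

$86.64


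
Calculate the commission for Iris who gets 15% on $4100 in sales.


Convert rate to decimal:
15% = 0.15
Multiply by sales:
$4100 x 0.15 = $615

$615


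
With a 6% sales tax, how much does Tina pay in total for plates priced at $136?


Calculate the tax:
6% of $136 = $8.16
Add tax to price:
$136 + $8.16 = $144.16

$144.16


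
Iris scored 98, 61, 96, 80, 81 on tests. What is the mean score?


Add the scores:
98 + 61 + 96 + 80 + 81 = 416
Divide by the number of tests:
416 / 5 = 83.2

83.2


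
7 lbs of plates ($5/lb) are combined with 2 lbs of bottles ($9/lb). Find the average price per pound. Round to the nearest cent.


Cost of plates:
7 x $5 = $35
Cost of bottles:
2 x $9 = $18
Total cost: $35 + $18 = $53
Total weight: 9 lbs
Average: $53 / 9 = $5.8888... ≈ $5.89/lb

$5.89/lb


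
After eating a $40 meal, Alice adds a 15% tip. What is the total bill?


Calculate the tip:
15% of $40 = $6
Add tip to meal cost:
$40 + $6 = $46

$46


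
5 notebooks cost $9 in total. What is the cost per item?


Total cost: $9
Number of items: 5
Unit price: $9 / 5 = $1.80

$1.80


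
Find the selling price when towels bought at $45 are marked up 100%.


Calculate the markup amount:
100% of $45 = $45
Add to cost:
$45 + $45 = $90

$90


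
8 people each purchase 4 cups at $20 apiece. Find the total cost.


Cost per person:
4 x $20 = $80
Group total:
8 x $80 = $640

$640


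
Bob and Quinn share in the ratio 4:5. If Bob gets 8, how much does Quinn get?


Find the multiplier:
8 / 4 = 2
Apply to Quinn's share:
5 x 2 = 10

10


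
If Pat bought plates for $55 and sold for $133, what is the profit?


Selling price = $133
Cost price = $55
Profit = selling price - cost price:
Profit = $133 - $55 = $78

$78


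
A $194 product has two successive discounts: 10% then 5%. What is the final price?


First discount:
10% of $194 = $19.40
Price after first discount:
$194 - $19.40 = $174.60
Second discount:
5% of $174.60 = $8.73
Final price:
$174.60 - $8.73 = $165.87

$165.87


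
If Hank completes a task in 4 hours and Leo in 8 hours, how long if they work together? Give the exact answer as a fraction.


Hank's rate: 1/4 of the job per hour
Leo's rate: 1/8 of the job per hour
Combined rate: 1/4 + 1/8 = 3/8 per hour
Time = 1 / (3/8) = 8/3 hours (≈ 2.67 hours)

8/3 hours


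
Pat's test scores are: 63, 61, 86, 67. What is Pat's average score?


Add the scores:
63 + 61 + 86 + 67 = 277
Divide by the number of tests:
277 / 4 = 69.25

69.25


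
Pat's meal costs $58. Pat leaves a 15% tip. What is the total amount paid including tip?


Calculate the tip:
15% of $58 = $8.70
Add tip to meal cost:
$58 + $8.70 = $66.70

$66.70


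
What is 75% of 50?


Convert percentage to decimal:
75% = 0.75
Multiply:
50 x 0.75 = 37.5

37.5


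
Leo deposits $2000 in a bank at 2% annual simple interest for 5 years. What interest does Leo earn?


Use the formula I = P x R x T / 100
P x R x T = 2000 x 2 x 5 = 20000
I = 20000 / 100 = $200

$200


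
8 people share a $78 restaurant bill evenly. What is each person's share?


Total bill: $78
Number of people: 8
Each pays: $78 / 8 = $9.75

$9.75


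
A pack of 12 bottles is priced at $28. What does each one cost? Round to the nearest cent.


Total cost: $28
Number of items: 12
Unit price: $28 / 12 = $2.3333... ≈ $2.33

$2.33


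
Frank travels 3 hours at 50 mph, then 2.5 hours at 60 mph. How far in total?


Leg 1 distance:
50 x 3 = 150 miles
Leg 2 distance:
60 x 2.5 = 150 miles
Total distance:
150 + 150 = 300 miles

300 miles


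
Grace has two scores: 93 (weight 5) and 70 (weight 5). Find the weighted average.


Weighted sum:
5 x 93 + 5 x 70 = 815
Total weight:
5 + 5 = 10
Weighted average:
815 / 10 = 81.5

81.5


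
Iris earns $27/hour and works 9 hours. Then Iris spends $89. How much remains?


Calculate earnings:
9 x $27 = $243
Subtract spending:
$243 - $89 = $154

$154


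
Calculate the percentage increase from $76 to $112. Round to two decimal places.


Find the absolute change:
|112 - 76| = 36
Divide by original and multiply by 100:
36 / 76 x 100 = 47.3684...% ≈ 47.37%

47.37%


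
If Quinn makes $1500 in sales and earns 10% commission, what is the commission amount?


Convert rate to decimal:
10% = 0.1
Multiply by sales:
$1500 x 0.1 = $150

$150


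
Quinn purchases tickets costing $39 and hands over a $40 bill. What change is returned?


Start with the amount paid:
$40
Subtract the price:
$40 - $39 = $1

$1


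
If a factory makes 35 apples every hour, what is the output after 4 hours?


Production rate: 35 apples per hour
Time: 4 hours
Total: 35 x 4 = 140 apples

140 apples


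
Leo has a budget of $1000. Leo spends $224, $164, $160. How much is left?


Add up expenses:
$224 + $164 + $160 = $548
Subtract from budget:
$1000 - $548 = $452

$452


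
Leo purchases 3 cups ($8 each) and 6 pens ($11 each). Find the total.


Cost of cups:
3 x $8 = $24
Cost of pens:
6 x $11 = $66
Add both:
$24 + $66 = $90

$90


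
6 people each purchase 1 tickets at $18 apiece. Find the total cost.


Cost per person:
1 x $18 = $18
Group total:
6 x $18 = $108

$108


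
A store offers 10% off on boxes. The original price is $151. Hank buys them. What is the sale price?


Calculate the discount amount:
10% of $151 = $15.10
Subtract from original:
$151 - $15.10 = $135.90

$135.90


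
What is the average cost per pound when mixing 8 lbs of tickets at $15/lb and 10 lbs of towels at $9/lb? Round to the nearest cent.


Cost of tickets:
8 x $15 = $120
Cost of towels:
10 x $9 = $90
Total cost: $120 + $90 = $210
Total weight: 18 lbs
Average: $210 / 18 = $11.6666... ≈ $11.67/lb

$11.67/lb


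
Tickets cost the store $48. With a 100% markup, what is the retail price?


Calculate the markup amount:
100% of $48 = $48
Add to cost:
$48 + $48 = $96

$96


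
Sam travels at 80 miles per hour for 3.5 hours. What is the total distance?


Use the formula: distance = speed x time
Speed = 80 mph, Time = 3.5 hours
80 x 3.5 = 280 miles

280 miles


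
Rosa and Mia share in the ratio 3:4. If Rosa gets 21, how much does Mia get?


Find the multiplier:
21 / 3 = 7
Apply to Mia's share:
4 x 7 = 28

28


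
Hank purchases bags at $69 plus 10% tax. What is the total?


Calculate the tax:
10% of $69 = $6.90
Add tax to price:
$69 + $6.90 = $75.90

$75.90


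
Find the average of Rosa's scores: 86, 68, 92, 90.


Add the scores:
86 + 68 + 92 + 90 = 336
Divide by the number of tests:
336 / 4 = 84

84


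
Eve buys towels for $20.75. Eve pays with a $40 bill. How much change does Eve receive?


Start with the amount paid:
$40
Subtract the price:
$40 - $20.75 = $19.25

$19.25


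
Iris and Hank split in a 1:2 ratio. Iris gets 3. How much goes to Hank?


Find the multiplier:
3 / 1 = 3
Apply to Hank's share:
2 x 3 = 6

6


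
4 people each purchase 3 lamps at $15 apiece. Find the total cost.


Cost per person:
3 x $15 = $45
Group total:
4 x $45 = $180

$180


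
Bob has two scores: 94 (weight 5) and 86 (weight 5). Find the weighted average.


Weighted sum:
5 x 94 + 5 x 86 = 900
Total weight:
5 + 5 = 10
Weighted average:
900 / 10 = 90

90


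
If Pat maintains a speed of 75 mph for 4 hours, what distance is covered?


Use the formula: distance = speed x time
Speed = 75 mph, Time = 4 hours
75 x 4 = 300 miles

300 miles


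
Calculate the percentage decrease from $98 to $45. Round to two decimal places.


Find the absolute change:
|45 - 98| = 53
Divide by original and multiply by 100:
53 / 98 x 100 = 54.0816...% ≈ 54.08%

54.08%


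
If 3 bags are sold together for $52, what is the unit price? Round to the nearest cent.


Total cost: $52
Number of items: 3
Unit price: $52 / 3 = $17.3333... ≈ $17.33

$17.33


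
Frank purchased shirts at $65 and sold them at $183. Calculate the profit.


Selling price = $183
Cost price = $65
Profit = selling price - cost price:
Profit = $183 - $65 = $118

$118


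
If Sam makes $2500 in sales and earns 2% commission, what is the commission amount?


Convert rate to decimal:
2% = 0.02
Multiply by sales:
$2500 x 0.02 = $50

$50


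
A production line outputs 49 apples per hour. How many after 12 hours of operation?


Production rate: 49 apples per hour
Time: 12 hours
Total: 49 x 12 = 588 apples

588 apples


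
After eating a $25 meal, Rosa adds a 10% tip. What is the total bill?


Calculate the tip:
10% of $25 = $2.50
Add tip to meal cost:
$25 + $2.50 = $27.50

$27.50


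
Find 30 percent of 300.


Convert percentage to decimal:
30% = 0.3
Multiply:
300 x 0.3 = 90

90


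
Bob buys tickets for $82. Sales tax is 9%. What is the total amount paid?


Calculate the tax:
9% of $82 = $7.38
Add tax to price:
$82 + $7.38 = $89.38

$89.38


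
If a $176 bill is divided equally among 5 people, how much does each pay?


Total bill: $176
Number of people: 5
Each pays: $176 / 5 = $35.20

$35.20


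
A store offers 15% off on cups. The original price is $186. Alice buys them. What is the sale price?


Calculate the discount amount:
15% of $186 = $27.90
Subtract from original:
$186 - $27.90 = $158.10

$158.10


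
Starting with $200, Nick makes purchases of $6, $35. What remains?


Add up expenses:
$6 + $35 = $41
Subtract from budget:
$200 - $41 = $159

$159


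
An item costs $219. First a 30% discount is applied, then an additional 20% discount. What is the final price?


First discount:
30% of $219 = $65.70
Price after first discount:
$219 - $65.70 = $153.30
Second discount:
20% of $153.30 = $30.66
Final price:
$153.30 - $30.66 = $122.64

$122.64


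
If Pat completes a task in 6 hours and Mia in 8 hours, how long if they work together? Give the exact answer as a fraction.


Pat's rate: 1/6 of the job per hour
Mia's rate: 1/8 of the job per hour
Combined rate: 1/6 + 1/8 = 7/24 per hour
Time = 1 / (7/24) = 24/7 hours (≈ 3.43 hours)

24/7 hours


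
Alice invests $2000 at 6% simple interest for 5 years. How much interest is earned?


Use the formula I = P x R x T / 100
P x R x T = 2000 x 6 x 5 = 60000
I = 60000 / 100 = $600

$600


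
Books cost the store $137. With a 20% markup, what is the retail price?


Calculate the markup amount:
20% of $137 = $27.40
Add to cost:
$137 + $27.40 = $164.40

$164.40


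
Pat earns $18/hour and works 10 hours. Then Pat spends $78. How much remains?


Calculate earnings:
10 x $18 = $180
Subtract spending:
$180 - $78 = $102

$102


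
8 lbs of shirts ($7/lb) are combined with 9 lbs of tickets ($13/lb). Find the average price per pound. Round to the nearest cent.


Cost of shirts:
8 x $7 = $56
Cost of tickets:
9 x $13 = $117
Total cost: $56 + $117 = $173
Total weight: 17 lbs
Average: $173 / 17 = $10.1764... ≈ $10.18/lb

$10.18/lb


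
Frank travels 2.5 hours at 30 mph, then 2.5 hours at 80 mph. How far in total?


Leg 1 distance:
30 x 2.5 = 75 miles
Leg 2 distance:
80 x 2.5 = 200 miles
Total distance:
75 + 200 = 275 miles

275 miles


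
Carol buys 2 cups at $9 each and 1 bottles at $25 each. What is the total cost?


Cost of cups:
2 x $9 = $18
Cost of bottles:
1 x $25 = $25
Add both:
$18 + $25 = $43

$43


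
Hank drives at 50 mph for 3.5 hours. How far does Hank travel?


Use the formula: distance = speed x time
Speed = 50 mph, Time = 3.5 hours
50 x 3.5 = 175 miles

175 miles


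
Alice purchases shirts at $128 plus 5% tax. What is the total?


Calculate the tax:
5% of $128 = $6.40
Add tax to price:
$128 + $6.40 = $134.40

$134.40


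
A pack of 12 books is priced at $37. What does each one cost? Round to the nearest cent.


Total cost: $37
Number of items: 12
Unit price: $37 / 12 = $3.0833... ≈ $3.08

$3.08


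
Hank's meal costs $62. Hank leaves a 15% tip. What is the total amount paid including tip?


Calculate the tip:
15% of $62 = $9.30
Add tip to meal cost:
$62 + $9.30 = $71.30

$71.30


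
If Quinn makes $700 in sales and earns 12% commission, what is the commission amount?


Convert rate to decimal:
12% = 0.12
Multiply by sales:
$700 x 0.12 = $84

$84


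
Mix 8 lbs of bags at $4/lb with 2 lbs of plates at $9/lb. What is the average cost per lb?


Cost of bags:
8 x $4 = $32
Cost of plates:
2 x $9 = $18
Total cost: $32 + $18 = $50
Total weight: 10 lbs
Average: $50 / 10 = $5/lb

$5/lb


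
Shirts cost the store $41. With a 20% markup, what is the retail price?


Calculate the markup amount:
20% of $41 = $8.20
Add to cost:
$41 + $8.20 = $49.20

$49.20


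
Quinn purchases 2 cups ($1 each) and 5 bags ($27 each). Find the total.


Cost of cups:
2 x $1 = $2
Cost of bags:
5 x $27 = $135
Add both:
$2 + $135 = $137

$137


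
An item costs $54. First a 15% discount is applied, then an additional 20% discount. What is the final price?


First discount:
15% of $54 = $8.10
Price after first discount:
$54 - $8.10 = $45.90
Second discount:
20% of $45.90 = $9.18
Final price:
$45.90 - $9.18 = $36.72

$36.72


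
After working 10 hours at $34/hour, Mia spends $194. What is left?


Calculate earnings:
10 x $34 = $340
Subtract spending:
$340 - $194 = $146

$146


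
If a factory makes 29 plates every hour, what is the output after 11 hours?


Production rate: 29 plates per hour
Time: 11 hours
Total: 29 x 11 = 319 plates

319 plates


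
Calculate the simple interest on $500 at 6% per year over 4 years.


Use the formula I = P x R x T / 100
P x R x T = 500 x 6 x 4 = 12000
I = 12000 / 100 = $120

$120


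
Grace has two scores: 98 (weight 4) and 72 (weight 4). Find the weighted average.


Weighted sum:
4 x 98 + 4 x 72 = 680
Total weight:
4 + 4 = 8
Weighted average:
680 / 8 = 85

85


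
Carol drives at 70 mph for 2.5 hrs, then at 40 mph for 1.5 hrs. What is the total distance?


Leg 1 distance:
70 x 2.5 = 175 miles
Leg 2 distance:
40 x 1.5 = 60 miles
Total distance:
175 + 60 = 235 miles

235 miles


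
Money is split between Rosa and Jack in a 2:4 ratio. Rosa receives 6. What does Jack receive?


Find the multiplier:
6 / 2 = 3
Apply to Jack's share:
4 x 3 = 12

12


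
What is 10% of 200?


Convert percentage to decimal:
10% = 0.1
Multiply:
200 x 0.1 = 20

20


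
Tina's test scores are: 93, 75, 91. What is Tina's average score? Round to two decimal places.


Add the scores:
93 + 75 + 91 = 259
Divide by the number of tests:
259 / 3 = 86.3333... ≈ 86.33

86.33


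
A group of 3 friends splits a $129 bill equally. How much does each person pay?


Total bill: $129
Number of people: 3
Each pays: $129 / 3 = $43

$43


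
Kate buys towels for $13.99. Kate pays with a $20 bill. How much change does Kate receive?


Start with the amount paid:
$20
Subtract the price:
$20 - $13.99 = $6.01

$6.01


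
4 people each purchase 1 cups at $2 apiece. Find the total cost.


Cost per person:
1 x $2 = $2
Group total:
4 x $2 = $8

$8


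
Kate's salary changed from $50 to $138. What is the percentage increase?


Find the absolute change:
|138 - 50| = 88
Divide by original and multiply by 100:
88 / 50 x 100 = 176%

176%


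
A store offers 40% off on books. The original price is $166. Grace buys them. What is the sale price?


Calculate the discount amount:
40% of $166 = $66.40
Subtract from original:
$166 - $66.40 = $99.60

$99.60


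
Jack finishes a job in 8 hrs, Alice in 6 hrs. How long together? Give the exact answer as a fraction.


Jack's rate: 1/8 of the job per hour
Alice's rate: 1/6 of the job per hour
Combined rate: 1/8 + 1/6 = 7/24 per hour
Time = 1 / (7/24) = 24/7 hours (≈ 3.43 hours)

24/7 hours


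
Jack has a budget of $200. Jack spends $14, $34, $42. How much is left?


Add up expenses:
$14 + $34 + $42 = $90
Subtract from budget:
$200 - $90 = $110

$110


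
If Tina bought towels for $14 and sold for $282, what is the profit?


Selling price = $282
Cost price = $14
Profit = selling price - cost price:
Profit = $282 - $14 = $268

$268


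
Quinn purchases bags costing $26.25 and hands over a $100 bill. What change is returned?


Start with the amount paid:
$100
Subtract the price:
$100 - $26.25 = $73.75

$73.75


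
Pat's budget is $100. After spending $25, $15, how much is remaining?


Add up expenses:
$25 + $15 = $40
Subtract from budget:
$100 - $40 = $60

$60


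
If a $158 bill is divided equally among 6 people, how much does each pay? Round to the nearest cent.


Total bill: $158
Number of people: 6
Each pays: $158 / 6 = $26.3333... ≈ $26.33

$26.33


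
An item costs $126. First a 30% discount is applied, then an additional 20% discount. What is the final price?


First discount:
30% of $126 = $37.80
Price after first discount:
$126 - $37.80 = $88.20
Second discount:
20% of $88.20 = $17.64
Final price:
$88.20 - $17.64 = $70.56

$70.56


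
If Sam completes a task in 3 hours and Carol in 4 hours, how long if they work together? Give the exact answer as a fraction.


Sam's rate: 1/3 of the job per hour
Carol's rate: 1/4 of the job per hour
Combined rate: 1/3 + 1/4 = 7/12 per hour
Time = 1 / (7/12) = 12/7 hours (≈ 1.71 hours)

12/7 hours


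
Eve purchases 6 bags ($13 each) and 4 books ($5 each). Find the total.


Cost of bags:
6 x $13 = $78
Cost of books:
4 x $5 = $20
Add both:
$78 + $20 = $98

$98


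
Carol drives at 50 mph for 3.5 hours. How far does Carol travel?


Use the formula: distance = speed x time
Speed = 50 mph, Time = 3.5 hours
50 x 3.5 = 175 miles

175 miles


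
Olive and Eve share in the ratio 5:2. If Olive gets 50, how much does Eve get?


Find the multiplier:
50 / 5 = 10
Apply to Eve's share:
2 x 10 = 20

20


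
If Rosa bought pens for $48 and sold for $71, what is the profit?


Selling price = $71
Cost price = $48
Profit = selling price - cost price:
Profit = $71 - $48 = $23

$23


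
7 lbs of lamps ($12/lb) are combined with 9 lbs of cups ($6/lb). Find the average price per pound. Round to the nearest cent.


Cost of lamps:
7 x $12 = $84
Cost of cups:
9 x $6 = $54
Total cost: $84 + $54 = $138
Total weight: 16 lbs
Average: $138 / 16 = $8.625 ≈ $8.63/lb

$8.63/lb


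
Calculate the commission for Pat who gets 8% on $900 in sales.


Convert rate to decimal:
8% = 0.08
Multiply by sales:
$900 x 0.08 = $72

$72


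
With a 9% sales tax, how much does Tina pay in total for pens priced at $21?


Calculate the tax:
9% of $21 = $1.89
Add tax to price:
$21 + $1.89 = $22.89

$22.89


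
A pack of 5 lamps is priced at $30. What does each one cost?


Total cost: $30
Number of items: 5
Unit price: $30 / 5 = $6

$6


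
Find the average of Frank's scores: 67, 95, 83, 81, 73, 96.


Add the scores:
67 + 95 + 83 + 81 + 73 + 96 = 495
Divide by the number of tests:
495 / 6 = 82.5

82.5


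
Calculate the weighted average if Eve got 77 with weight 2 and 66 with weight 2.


Weighted sum:
2 x 77 + 2 x 66 = 286
Total weight:
2 + 2 = 4
Weighted average:
286 / 4 = 71.5

71.5


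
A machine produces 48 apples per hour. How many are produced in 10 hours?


Production rate: 48 apples per hour
Time: 10 hours
Total: 48 x 10 = 480 apples

480 apples


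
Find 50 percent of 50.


Convert percentage to decimal:
50% = 0.5
Multiply:
50 x 0.5 = 25

25


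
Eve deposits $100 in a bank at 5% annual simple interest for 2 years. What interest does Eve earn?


Use the formula I = P x R x T / 100
P x R x T = 100 x 5 x 2 = 1000
I = 1000 / 100 = $10

$10


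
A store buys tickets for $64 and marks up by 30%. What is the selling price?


Calculate the markup amount:
30% of $64 = $19.20
Add to cost:
$64 + $19.20 = $83.20

$83.20


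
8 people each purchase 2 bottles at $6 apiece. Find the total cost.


Cost per person:
2 x $6 = $12
Group total:
8 x $12 = $96

$96


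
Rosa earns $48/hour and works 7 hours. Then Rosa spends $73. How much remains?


Calculate earnings:
7 x $48 = $336
Subtract spending:
$336 - $73 = $263

$263


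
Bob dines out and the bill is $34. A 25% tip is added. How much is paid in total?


Calculate the tip:
25% of $34 = $8.50
Add tip to meal cost:
$34 + $8.50 = $42.50

$42.50


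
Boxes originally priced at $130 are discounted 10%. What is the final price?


Calculate the discount amount:
10% of $130 = $13
Subtract from original:
$130 - $13 = $117

$117


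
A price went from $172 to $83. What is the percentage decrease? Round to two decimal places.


Find the absolute change:
|83 - 172| = 89
Divide by original and multiply by 100:
89 / 172 x 100 = 51.7441...% ≈ 51.74%

51.74%


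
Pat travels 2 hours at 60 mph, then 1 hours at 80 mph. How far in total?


Leg 1 distance:
60 x 2 = 120 miles
Leg 2 distance:
80 x 1 = 80 miles
Total distance:
120 + 80 = 200 miles

200 miles


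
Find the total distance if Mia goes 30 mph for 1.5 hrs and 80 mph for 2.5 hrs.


Leg 1 distance:
30 x 1.5 = 45 miles
Leg 2 distance:
80 x 2.5 = 200 miles
Total distance:
45 + 200 = 245 miles

245 miles


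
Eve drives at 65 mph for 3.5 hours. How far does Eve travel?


Use the formula: distance = speed x time
Speed = 65 mph, Time = 3.5 hours
65 x 3.5 = 227.5 miles

227.5 miles


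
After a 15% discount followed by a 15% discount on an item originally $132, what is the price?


First discount:
15% of $132 = $19.80
Price after first discount:
$132 - $19.80 = $112.20
Second discount:
15% of $112.20 = $16.83
Final price:
$112.20 - $16.83 = $95.37

$95.37


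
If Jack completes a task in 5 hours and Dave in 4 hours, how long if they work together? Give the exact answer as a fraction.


Jack's rate: 1/5 of the job per hour
Dave's rate: 1/4 of the job per hour
Combined rate: 1/5 + 1/4 = 9/20 per hour
Time = 1 / (9/20) = 20/9 hours (≈ 2.22 hours)

20/9 hours


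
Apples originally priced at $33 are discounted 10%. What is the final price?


Calculate the discount amount:
10% of $33 = $3.30
Subtract from original:
$33 - $3.30 = $29.70

$29.70


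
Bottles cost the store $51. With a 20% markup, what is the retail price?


Calculate the markup amount:
20% of $51 = $10.20
Add to cost:
$51 + $10.20 = $61.20

$61.20


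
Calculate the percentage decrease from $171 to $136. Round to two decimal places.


Find the absolute change:
|136 - 171| = 35
Divide by original and multiply by 100:
35 / 171 x 100 = 20.4678...% ≈ 20.47%

20.47%


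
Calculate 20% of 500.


Convert percentage to decimal:
20% = 0.2
Multiply:
500 x 0.2 = 100

100


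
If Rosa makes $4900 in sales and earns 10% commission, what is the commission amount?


Convert rate to decimal:
10% = 0.1
Multiply by sales:
$4900 x 0.1 = $490

$490


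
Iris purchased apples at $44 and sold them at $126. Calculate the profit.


Selling price = $126
Cost price = $44
Profit = selling price - cost price:
Profit = $126 - $44 = $82

$82


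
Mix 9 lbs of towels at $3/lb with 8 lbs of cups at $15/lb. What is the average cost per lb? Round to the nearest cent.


Cost of towels:
9 x $3 = $27
Cost of cups:
8 x $15 = $120
Total cost: $27 + $120 = $147
Total weight: 17 lbs
Average: $147 / 17 = $8.6470... ≈ $8.65/lb

$8.65/lb


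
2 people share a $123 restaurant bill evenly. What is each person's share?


Total bill: $123
Number of people: 2
Each pays: $123 / 2 = $61.50

$61.50


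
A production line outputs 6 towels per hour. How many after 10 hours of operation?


Production rate: 6 towels per hour
Time: 10 hours
Total: 6 x 10 = 60 towels

60 towels


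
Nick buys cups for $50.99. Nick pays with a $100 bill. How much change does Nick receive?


Start with the amount paid:
$100
Subtract the price:
$100 - $50.99 = $49.01

$49.01


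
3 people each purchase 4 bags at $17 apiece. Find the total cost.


Cost per person:
4 x $17 = $68
Group total:
3 x $68 = $204

$204


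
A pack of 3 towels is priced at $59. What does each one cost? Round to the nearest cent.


Total cost: $59
Number of items: 3
Unit price: $59 / 3 = $19.6666... ≈ $19.67

$19.67


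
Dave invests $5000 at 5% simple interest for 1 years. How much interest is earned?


Use the formula I = P x R x T / 100
P x R x T = 5000 x 5 x 1 = 25000
I = 25000 / 100 = $250

$250


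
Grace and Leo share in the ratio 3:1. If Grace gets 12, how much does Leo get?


Find the multiplier:
12 / 3 = 4
Apply to Leo's share:
1 x 4 = 4

4


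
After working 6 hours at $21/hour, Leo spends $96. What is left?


Calculate earnings:
6 x $21 = $126
Subtract spending:
$126 - $96 = $30

$30


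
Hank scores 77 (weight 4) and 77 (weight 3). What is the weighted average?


Weighted sum:
4 x 77 + 3 x 77 = 539
Total weight:
4 + 3 = 7
Weighted average:
539 / 7 = 77

77


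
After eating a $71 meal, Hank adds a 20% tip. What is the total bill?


Calculate the tip:
20% of $71 = $14.20
Add tip to meal cost:
$71 + $14.20 = $85.20

$85.20


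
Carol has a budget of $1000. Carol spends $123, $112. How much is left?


Add up expenses:
$123 + $112 = $235
Subtract from budget:
$1000 - $235 = $765

$765


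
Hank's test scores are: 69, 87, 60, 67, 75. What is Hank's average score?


Add the scores:
69 + 87 + 60 + 67 + 75 = 358
Divide by the number of tests:
358 / 5 = 71.6

71.6


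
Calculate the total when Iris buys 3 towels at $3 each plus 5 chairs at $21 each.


Cost of towels:
3 x $3 = $9
Cost of chairs:
5 x $21 = $105
Add both:
$9 + $105 = $114

$114


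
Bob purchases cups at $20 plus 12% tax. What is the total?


Calculate the tax:
12% of $20 = $2.40
Add tax to price:
$20 + $2.40 = $22.40

$22.40


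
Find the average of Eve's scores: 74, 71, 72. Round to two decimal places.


Add the scores:
74 + 71 + 72 = 217
Divide by the number of tests:
217 / 3 = 72.3333... ≈ 72.33

72.33


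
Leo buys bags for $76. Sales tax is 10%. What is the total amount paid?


Calculate the tax:
10% of $76 = $7.60
Add tax to price:
$76 + $7.60 = $83.60

$83.60


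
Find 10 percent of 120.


Convert percentage to decimal:
10% = 0.1
Multiply:
120 x 0.1 = 12

12


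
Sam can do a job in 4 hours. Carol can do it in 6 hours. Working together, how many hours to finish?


Sam's rate: 1/4 of the job per hour
Carol's rate: 1/6 of the job per hour
Combined rate: 1/4 + 1/6 = 5/12 per hour
Time = 1 / (5/12) = 12/5 = 2.4 hours

2.4 hours


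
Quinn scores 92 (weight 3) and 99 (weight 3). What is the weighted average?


Weighted sum:
3 x 92 + 3 x 99 = 573
Total weight:
3 + 3 = 6
Weighted average:
573 / 6 = 95.5

95.5


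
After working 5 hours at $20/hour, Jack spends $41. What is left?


Calculate earnings:
5 x $20 = $100
Subtract spending:
$100 - $41 = $59

$59


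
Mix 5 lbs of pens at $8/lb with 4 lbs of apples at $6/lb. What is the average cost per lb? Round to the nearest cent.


Cost of pens:
5 x $8 = $40
Cost of apples:
4 x $6 = $24
Total cost: $40 + $24 = $64
Total weight: 9 lbs
Average: $64 / 9 = $7.1111... ≈ $7.11/lb

$7.11/lb


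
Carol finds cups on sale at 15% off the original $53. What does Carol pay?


Calculate the discount amount:
15% of $53 = $7.95
Subtract from original:
$53 - $7.95 = $45.05

$45.05


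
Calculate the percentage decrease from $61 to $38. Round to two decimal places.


Find the absolute change:
|38 - 61| = 23
Divide by original and multiply by 100:
23 / 61 x 100 = 37.7049...% ≈ 37.7%

37.7%


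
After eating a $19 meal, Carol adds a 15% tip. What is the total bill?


Calculate the tip:
15% of $19 = $2.85
Add tip to meal cost:
$19 + $2.85 = $21.85

$21.85


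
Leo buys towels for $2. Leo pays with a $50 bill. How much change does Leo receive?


Start with the amount paid:
$50
Subtract the price:
$50 - $2 = $48

$48


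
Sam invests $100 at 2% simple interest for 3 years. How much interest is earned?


Use the formula I = P x R x T / 100
P x R x T = 100 x 2 x 3 = 600
I = 600 / 100 = $6

$6


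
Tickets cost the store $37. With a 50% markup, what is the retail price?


Calculate the markup amount:
50% of $37 = $18.50
Add to cost:
$37 + $18.50 = $55.50

$55.50


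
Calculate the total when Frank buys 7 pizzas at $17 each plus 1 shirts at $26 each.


Cost of pizzas:
7 x $17 = $119
Cost of shirts:
1 x $26 = $26
Add both:
$119 + $26 = $145

$145


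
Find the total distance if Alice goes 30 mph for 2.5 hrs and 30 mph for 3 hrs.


Leg 1 distance:
30 x 2.5 = 75 miles
Leg 2 distance:
30 x 3 = 90 miles
Total distance:
75 + 90 = 165 miles

165 miles


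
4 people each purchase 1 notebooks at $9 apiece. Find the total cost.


Cost per person:
1 x $9 = $9
Group total:
4 x $9 = $36

$36


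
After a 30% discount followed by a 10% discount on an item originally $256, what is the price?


First discount:
30% of $256 = $76.80
Price after first discount:
$256 - $76.80 = $179.20
Second discount:
10% of $179.20 = $17.92
Final price:
$179.20 - $17.92 = $161.28

$161.28


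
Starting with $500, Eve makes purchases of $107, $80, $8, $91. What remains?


Add up expenses:
$107 + $80 + $8 + $91 = $286
Subtract from budget:
$500 - $286 = $214

$214


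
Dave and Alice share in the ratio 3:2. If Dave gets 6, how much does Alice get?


Find the multiplier:
6 / 3 = 2
Apply to Alice's share:
2 x 2 = 4

4


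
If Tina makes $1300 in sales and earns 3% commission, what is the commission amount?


Convert rate to decimal:
3% = 0.03
Multiply by sales:
$1300 x 0.03 = $39

$39


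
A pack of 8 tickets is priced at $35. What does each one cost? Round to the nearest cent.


Total cost: $35
Number of items: 8
Unit price: $35 / 8 = $4.375 ≈ $4.38

$4.38


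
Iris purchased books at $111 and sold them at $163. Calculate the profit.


Selling price = $163
Cost price = $111
Profit = selling price - cost price:
Profit = $163 - $111 = $52

$52


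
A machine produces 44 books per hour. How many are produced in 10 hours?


Production rate: 44 books per hour
Time: 10 hours
Total: 44 x 10 = 440 books

440 books


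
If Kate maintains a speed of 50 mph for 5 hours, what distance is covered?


Use the formula: distance = speed x time
Speed = 50 mph, Time = 5 hours
50 x 5 = 250 miles

250 miles


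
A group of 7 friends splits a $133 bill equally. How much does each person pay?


Total bill: $133
Number of people: 7
Each pays: $133 / 7 = $19

$19


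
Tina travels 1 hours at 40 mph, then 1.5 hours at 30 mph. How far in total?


Leg 1 distance:
40 x 1 = 40 miles
Leg 2 distance:
30 x 1.5 = 45 miles
Total distance:
40 + 45 = 85 miles

85 miles


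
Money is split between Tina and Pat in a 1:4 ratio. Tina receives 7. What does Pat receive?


Find the multiplier:
7 / 1 = 7
Apply to Pat's share:
4 x 7 = 28

28


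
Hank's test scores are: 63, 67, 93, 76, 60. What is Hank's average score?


Add the scores:
63 + 67 + 93 + 76 + 60 = 359
Divide by the number of tests:
359 / 5 = 71.8

71.8


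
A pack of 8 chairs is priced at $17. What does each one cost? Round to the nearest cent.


Total cost: $17
Number of items: 8
Unit price: $17 / 8 = $2.125 ≈ $2.13

$2.13


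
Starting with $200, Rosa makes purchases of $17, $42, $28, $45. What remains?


Add up expenses:
$17 + $42 + $28 + $45 = $132
Subtract from budget:
$200 - $132 = $68

$68


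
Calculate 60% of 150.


Convert percentage to decimal:
60% = 0.6
Multiply:
150 x 0.6 = 90

90


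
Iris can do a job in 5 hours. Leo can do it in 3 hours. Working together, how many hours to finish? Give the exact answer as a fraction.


Iris's rate: 1/5 of the job per hour
Leo's rate: 1/3 of the job per hour
Combined rate: 1/5 + 1/3 = 8/15 per hour
Time = 1 / (8/15) = 15/8 hours (≈ 1.88 hours)

15/8 hours


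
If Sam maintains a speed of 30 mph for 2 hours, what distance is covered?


Use the formula: distance = speed x time
Speed = 30 mph, Time = 2 hours
30 x 2 = 60 miles

60 miles


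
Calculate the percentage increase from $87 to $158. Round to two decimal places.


Find the absolute change:
|158 - 87| = 71
Divide by original and multiply by 100:
71 / 87 x 100 = 81.6091...% ≈ 81.61%

81.61%


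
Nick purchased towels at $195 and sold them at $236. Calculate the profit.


Selling price = $236
Cost price = $195
Profit = selling price - cost price:
Profit = $236 - $195 = $41

$41


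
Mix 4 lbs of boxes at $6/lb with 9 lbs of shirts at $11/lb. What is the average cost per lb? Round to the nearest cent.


Cost of boxes:
4 x $6 = $24
Cost of shirts:
9 x $11 = $99
Total cost: $24 + $99 = $123
Total weight: 13 lbs
Average: $123 / 13 = $9.4615... ≈ $9.46/lb

$9.46/lb


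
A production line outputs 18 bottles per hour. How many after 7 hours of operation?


Production rate: 18 bottles per hour
Time: 7 hours
Total: 18 x 7 = 126 bottles

126 bottles


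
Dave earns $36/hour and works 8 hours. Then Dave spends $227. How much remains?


Calculate earnings:
8 x $36 = $288
Subtract spending:
$288 - $227 = $61

$61


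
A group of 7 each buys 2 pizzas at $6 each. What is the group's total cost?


Cost per person:
2 x $6 = $12
Group total:
7 x $12 = $84

$84


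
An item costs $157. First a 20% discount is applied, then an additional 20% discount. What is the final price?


First discount:
20% of $157 = $31.40
Price after first discount:
$157 - $31.40 = $125.60
Second discount:
20% of $125.60 = $25.12
Final price:
$125.60 - $25.12 = $100.48

$100.48


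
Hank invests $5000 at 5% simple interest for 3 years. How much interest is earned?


Use the formula I = P x R x T / 100
P x R x T = 5000 x 5 x 3 = 75000
I = 75000 / 100 = $750

$750


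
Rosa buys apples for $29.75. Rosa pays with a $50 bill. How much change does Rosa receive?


Start with the amount paid:
$50
Subtract the price:
$50 - $29.75 = $20.25

$20.25


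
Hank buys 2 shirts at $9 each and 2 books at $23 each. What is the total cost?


Cost of shirts:
2 x $9 = $18
Cost of books:
2 x $23 = $46
Add both:
$18 + $46 = $64

$64


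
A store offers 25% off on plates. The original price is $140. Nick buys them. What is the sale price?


Calculate the discount amount:
25% of $140 = $35
Subtract from original:
$140 - $35 = $105

$105


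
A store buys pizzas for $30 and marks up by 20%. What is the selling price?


Calculate the markup amount:
20% of $30 = $6
Add to cost:
$30 + $6 = $36

$36


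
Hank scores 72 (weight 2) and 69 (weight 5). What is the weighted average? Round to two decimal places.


Weighted sum:
2 x 72 + 5 x 69 = 489
Total weight:
2 + 5 = 7
Weighted average:
489 / 7 = 69.8571... ≈ 69.86

69.86


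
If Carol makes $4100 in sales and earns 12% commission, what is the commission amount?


Convert rate to decimal:
12% = 0.12
Multiply by sales:
$4100 x 0.12 = $492

$492


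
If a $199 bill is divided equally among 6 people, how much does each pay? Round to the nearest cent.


Total bill: $199
Number of people: 6
Each pays: $199 / 6 = $33.1666... ≈ $33.17

$33.17


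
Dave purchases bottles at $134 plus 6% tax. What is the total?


Calculate the tax:
6% of $134 = $8.04
Add tax to price:
$134 + $8.04 = $142.04

$142.04


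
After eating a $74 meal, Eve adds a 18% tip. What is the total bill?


Calculate the tip:
18% of $74 = $13.32
Add tip to meal cost:
$74 + $13.32 = $87.32

$87.32


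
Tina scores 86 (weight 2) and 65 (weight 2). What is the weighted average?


Weighted sum:
2 x 86 + 2 x 65 = 302
Total weight:
2 + 2 = 4
Weighted average:
302 / 4 = 75.5

75.5


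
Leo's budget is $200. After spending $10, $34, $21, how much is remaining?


Add up expenses:
$10 + $34 + $21 = $65
Subtract from budget:
$200 - $65 = $135

$135


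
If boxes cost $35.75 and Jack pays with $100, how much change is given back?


Start with the amount paid:
$100
Subtract the price:
$100 - $35.75 = $64.25

$64.25


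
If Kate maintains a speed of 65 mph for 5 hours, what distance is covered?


Use the formula: distance = speed x time
Speed = 65 mph, Time = 5 hours
65 x 5 = 325 miles

325 miles


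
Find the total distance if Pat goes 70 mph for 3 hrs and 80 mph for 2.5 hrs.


Leg 1 distance:
70 x 3 = 210 miles
Leg 2 distance:
80 x 2.5 = 200 miles
Total distance:
210 + 200 = 410 miles

410 miles


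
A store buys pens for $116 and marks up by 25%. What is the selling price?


Calculate the markup amount:
25% of $116 = $29
Add to cost:
$116 + $29 = $145

$145


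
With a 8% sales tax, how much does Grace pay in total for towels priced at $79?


Calculate the tax:
8% of $79 = $6.32
Add tax to price:
$79 + $6.32 = $85.32

$85.32


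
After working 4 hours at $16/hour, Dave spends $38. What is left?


Calculate earnings:
4 x $16 = $64
Subtract spending:
$64 - $38 = $26

$26


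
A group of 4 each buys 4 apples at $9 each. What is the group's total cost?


Cost per person:
4 x $9 = $36
Group total:
4 x $36 = $144

$144


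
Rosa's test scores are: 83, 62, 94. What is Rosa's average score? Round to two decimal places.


Add the scores:
83 + 62 + 94 = 239
Divide by the number of tests:
239 / 3 = 79.6666... ≈ 79.67

79.67


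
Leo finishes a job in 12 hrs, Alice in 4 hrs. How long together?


Leo's rate: 1/12 of the job per hour
Alice's rate: 1/4 of the job per hour
Combined rate: 1/12 + 1/4 = 1/3 per hour
Time = 1 / (1/3) = 3 hours

3 hours


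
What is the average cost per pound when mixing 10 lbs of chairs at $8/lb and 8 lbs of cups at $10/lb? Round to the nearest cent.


Cost of chairs:
10 x $8 = $80
Cost of cups:
8 x $10 = $80
Total cost: $80 + $80 = $160
Total weight: 18 lbs
Average: $160 / 18 = $8.8888... ≈ $8.89/lb

$8.89/lb
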